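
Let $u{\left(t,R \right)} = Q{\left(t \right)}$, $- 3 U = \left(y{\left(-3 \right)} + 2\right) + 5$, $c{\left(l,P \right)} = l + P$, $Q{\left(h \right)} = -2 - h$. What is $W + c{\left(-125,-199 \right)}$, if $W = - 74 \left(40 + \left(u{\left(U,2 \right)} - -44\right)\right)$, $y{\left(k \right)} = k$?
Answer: $- \frac{19472}{3} \approx -6490.7$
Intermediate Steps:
$c{\left(l,P \right)} = P + l$
$U = - \frac{4}{3}$ ($U = - \frac{\left(-3 + 2\right) + 5}{3} = - \frac{-1 + 5}{3} = \left(- \frac{1}{3}\right) 4 = - \frac{4}{3} \approx -1.3333$)
$u{\left(t,R \right)} = -2 - t$
$W = - \frac{18500}{3}$ ($W = - 74 \left(40 - - \frac{130}{3}\right) = - 74 \left(40 + \left(\left(-2 + \frac{4}{3}\right) + 44\right)\right) = - 74 \left(40 + \left(- \frac{2}{3} + 44\right)\right) = - 74 \left(40 + \frac{130}{3}\right) = \left(-74\right) \frac{250}{3} = - \frac{18500}{3} \approx -6166.7$)
$W + c{\left(-125,-199 \right)} = - \frac{18500}{3} - 324 = - \frac{19472}{3}$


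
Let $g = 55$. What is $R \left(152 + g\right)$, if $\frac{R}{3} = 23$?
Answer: $14283$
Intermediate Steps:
$R = 69$ ($R = 3 \cdot 23 = 69$)
$R \left(152 + g\right) = 69 \left(152 + 55\right) = 69 \cdot 207 = 14283$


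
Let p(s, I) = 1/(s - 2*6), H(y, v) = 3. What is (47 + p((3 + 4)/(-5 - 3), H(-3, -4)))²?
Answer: 23357889/10609 ≈ 2201.7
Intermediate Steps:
p(s, I) = 1/(-12 + s) (p(s, I) = 1/(s - 12) = 1/(-12 + s))
(47 + p((3 + 4)/(-5 - 3), H(-3, -4)))² = (47 + 1/(-12 + (3 + 4)/(-5 - 3)))² = (47 + 1/(-12 + 7/(-8)))² = (47 + 1/(-12 + 7*(-⅛)))² = (47 + 1/(-12 - 7/8))² = (47 + 1/(-103/8))² = (47 - 8/103)² = (4833/103)² = 23357889/10609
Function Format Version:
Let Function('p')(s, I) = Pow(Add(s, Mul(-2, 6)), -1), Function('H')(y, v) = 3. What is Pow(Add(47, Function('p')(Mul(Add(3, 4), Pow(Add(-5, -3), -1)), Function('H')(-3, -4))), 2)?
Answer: Rational(23357889, 10609) ≈ 2201.7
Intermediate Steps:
Function('p')(s, I) = Pow(Add(-12, s), -1) (Function('p')(s, I) = Pow(Add(s, -12), -1) = Pow(Add(-12, s), -1))
Pow(Add(47, Function('p')(Mul(Add(3, 4), Pow(Add(-5, -3), -1)), Function('H')(-3, -4))), 2) = Pow(Add(47, Pow(Add(-12, Mul(Add(3, 4), Pow(Add(-5, -3), -1))), -1)), 2) = Pow(Add(47, Pow(Add(-12, Mul(7, Pow(-8, -1))), -1)), 2) = Pow(Add(47, Pow(Add(-12, Mul(7, Rational(-1, 8))), -1)), 2) = Pow(Add(47, Pow(Add(-12, Rational(-7, 8)), -1)), 2) = Pow(Add(47, Pow(Rational(-103, 8), -1)), 2) = Pow(Add(47, Rational(-8, 103)), 2) = Pow(Rational(4833, 103), 2) = Rational(23357889, 10609)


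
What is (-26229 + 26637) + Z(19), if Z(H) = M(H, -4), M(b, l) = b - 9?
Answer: 418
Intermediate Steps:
M(b, l) = -9 + b
Z(H) = -9 + H
(-26229 + 26637) + Z(19) = (-26229 + 26637) + (-9 + 19) = 408 + 10 = 418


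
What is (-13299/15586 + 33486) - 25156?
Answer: 129818081/15586 ≈ 8329.1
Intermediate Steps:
(-13299/15586 + 33486) - 25156 = 521899497/15586 - 25156 = 129818081/15586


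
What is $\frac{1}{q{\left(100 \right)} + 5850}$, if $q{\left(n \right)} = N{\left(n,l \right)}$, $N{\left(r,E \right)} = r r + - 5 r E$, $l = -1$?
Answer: $\frac{1}{16350} \approx 6.1162 \cdot 10^{-5}$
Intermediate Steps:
$N{\left(r,E \right)} = r^{2} - 5 E r$
$q{\left(n \right)} = n \left(5 + n\right)$ ($q{\left(n \right)} = n \left(n - -5\right) = n \left(n + 5\right) = n \left(5 + n\right)$)
$\frac{1}{q{\left(100 \right)} + 5850} = \frac{1}{100 \left(5 + 100\right) + 5850} = \frac{1}{100 \cdot 105 + 5850} = \frac{1}{10500 + 5850} = \frac{1}{16350}$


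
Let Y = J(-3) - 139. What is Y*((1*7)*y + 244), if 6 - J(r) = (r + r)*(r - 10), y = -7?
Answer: -41145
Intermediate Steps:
J(r) = 6 - 2*r*(-10 + r) (J(r) = 6 - (r + r)*(r - 10) = 6 - 2*r*(-10 + r))
Y = -211 (Y = (6 - 2*(-3)² + 20*(-3)) - 139 = (6 - 2*9 - 60) - 139 = (6 - 18 - 60) - 139 = -72 - 139 = -211)
Y*((1*7)*y + 244) = -211*((1*7)*(-7) + 244) = -211*(7*(-7) + 244) = -211*(-49 + 244) = -211*195 = -41145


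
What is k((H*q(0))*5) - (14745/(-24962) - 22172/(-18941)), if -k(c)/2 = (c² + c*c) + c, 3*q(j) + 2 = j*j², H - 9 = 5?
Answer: -36673242121291/4255247178 ≈ -8618.4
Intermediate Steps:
H = 14 (H = 9 + 5 = 14)
q(j) = -⅔ + j³/3 (q(j) = -⅔ + (j*j²)/3 = -⅔ + j³/3)
k(c) = -4*c² - 2*c (k(c) = -2*((c² + c*c) + c) = -2*((c² + c²) + c) = -2*(2*c² + c) = -2*(c + 2*c²) = -4*c² - 2*c)
k((H*q(0))*5) - (14745/(-24962) - 22172/(-18941)) = -2*(14*(-⅔ + (⅓)*0³))*5*(1 + 2*((14*(-⅔ + (⅓)*0³))*5)) - (14745/(-24962) - 22172/(-18941)) = -2*(14*(-⅔ + (⅓)*0))*5*(1 + 2*((14*(-⅔ + (⅓)*0))*5)) - (14745*(-1/24962) - 22172*(-1/18941)) = -2*(14*(-⅔ + 0))*5*(1 + 2*((14*(-⅔ + 0))*5)) - (-14745/24962 + 22172/18941) = -2*(14*(-⅔))*5*(1 + 2*((14*(-⅔))*5)) - 1*274172419/472805242 = -2*(-28/3*5)*(1 + 2*(-28/3*5)) - 274172419/472805242 = -2*(-140/3)*(1 + 2*(-140/3)) - 274172419/472805242 = -2*(-140/3)*(1 - 280/3) - 274172419/472805242 = -2*(-140/3)*(-277/3) - 274172419/472805242 = -77560/9 - 274172419/472805242 = -36673242121291/4255247178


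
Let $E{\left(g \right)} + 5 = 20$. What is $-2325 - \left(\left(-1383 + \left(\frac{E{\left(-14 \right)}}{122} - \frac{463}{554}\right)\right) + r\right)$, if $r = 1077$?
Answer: $- \frac{34102999}{16897} \approx -2018.3$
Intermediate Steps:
$E{\left(g \right)} = 15$ ($E{\left(g \right)} = -5 + 20 = 15$)
$-2325 - \left(\left(-1383 + \left(\frac{E{\left(-14 \right)}}{122} - \frac{463}{554}\right)\right) + r\right) = -2325 - \left(\left(-1383 + \left(\frac{15}{122} - \frac{463}{554}\right)\right) + 1077\right) = -2325 - \left(\left(-1383 - \frac{12044}{16897}\right) + 1077\right) = -2325 - \left(- \frac{23380595}{16897} + 1077\right) = -2325 - - \frac{5182526}{16897} = -2325 + \frac{5182526}{16897} = - \frac{34102999}{16897}$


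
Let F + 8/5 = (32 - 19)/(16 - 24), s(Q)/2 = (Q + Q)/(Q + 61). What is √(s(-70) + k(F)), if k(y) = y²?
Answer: √597769/120 ≈ 6.4430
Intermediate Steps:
s(Q) = 4*Q/(61 + Q) (s(Q) = 2*((Q + Q)/(Q + 61)) = 2*((2*Q)/(61 + Q)) = 2*(2*Q/(61 + Q)) = 4*Q/(61 + Q))
F = -129/40 (F = -8/5 + (32 - 19)/(16 - 24) = -8/5 + 13/(-8) = -8/5 + 13*(-⅛) = -8/5 - 13/8 = -129/40 ≈ -3.2250)
√(s(-70) + k(F)) = √(4*(-70)/(61 - 70) + (-129/40)²) = √(4*(-70)/(-9) + 16641/1600) = √(4*(-70)*(-⅑) + 16641/1600) = √(280/9 + 16641/1600) = √(597769/14400) = √597769/120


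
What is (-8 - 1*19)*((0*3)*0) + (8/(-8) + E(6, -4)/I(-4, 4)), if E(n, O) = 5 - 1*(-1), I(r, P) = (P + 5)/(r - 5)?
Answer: -7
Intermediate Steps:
I(r, P) = (5 + P)/(-5 + r)
E(n, O) = 6 (E(n, O) = 5 + 1 = 6)
(-8 - 1*19)*((0*3)*0) + (8/(-8) + E(6, -4)/I(-4, 4)) = (-8 - 1*19)*((0*3)*0) + (8/(-8) + 6/(((5 + 4)/(-5 - 4)))) = (-8 - 19)*(0*0) + (8*(-⅛) + 6/((9/(-9)))) = -27*0 + (-1 + 6/((-⅑*9))) = 0 + (-1 + 6/(-1)) = 0 + (-1 + 6*(-1)) = 0 + (-1 - 6) = 0 - 7 = -7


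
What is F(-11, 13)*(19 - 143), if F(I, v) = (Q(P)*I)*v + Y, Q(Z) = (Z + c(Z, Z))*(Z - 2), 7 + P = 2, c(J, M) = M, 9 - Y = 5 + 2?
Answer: 1240992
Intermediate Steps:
Y = 2 (Y = 9 - (5 + 2) = 9 - 1*7 = 9 - 7 = 2)
P = -5 (P = -7 + 2 = -5)
Q(Z) = 2*Z*(-2 + Z) (Q(Z) = (Z + Z)*(Z - 2) = (2*Z)*(-2 + Z) = 2*Z*(-2 + Z))
F(I, v) = 2 + 70*I*v (F(I, v) = ((2*(-5)*(-2 - 5))*I)*v + 2 = ((2*(-5)*(-7))*I)*v + 2 = (70*I)*v + 2 = 70*I*v + 2 = 2 + 70*I*v)
F(-11, 13)*(19 - 143) = (2 + 70*(-11)*13)*(19 - 143) = (2 - 10010)*(-124) = -10008*(-124) = 1240992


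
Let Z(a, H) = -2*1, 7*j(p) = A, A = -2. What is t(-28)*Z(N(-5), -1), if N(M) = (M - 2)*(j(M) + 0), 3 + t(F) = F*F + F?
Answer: -1506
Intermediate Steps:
t(F) = -3 + F + F² (t(F) = -3 + (F*F + F) = -3 + (F² + F) = -3 + (F + F²) = -3 + F + F²)
j(p) = -2/7 (j(p) = (⅐)*(-2) = -2/7)
N(M) = 4/7 - 2*M/7 (N(M) = (M - 2)*(-2/7 + 0) = (-2 + M)*(-2/7) = 4/7 - 2*M/7)
Z(a, H) = -2
t(-28)*Z(N(-5), -1) = (-3 - 28 + (-28)²)*(-2) = (-3 - 28 + 784)*(-2) = 753*(-2) = -1506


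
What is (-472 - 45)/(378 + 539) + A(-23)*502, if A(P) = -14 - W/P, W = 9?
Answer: -144096433/21091 ≈ -6832.1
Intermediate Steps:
A(P) = -14 - 9/P
(-472 - 45)/(378 + 539) + A(-23)*502 = (-472 - 45)/(378 + 539) + (-14 - 9/(-23))*502 = -517/917 + (-14 - 9*(-1/23))*502 = -517*1/917 + (-14 + 9/23)*502 = -517/917 - 313/23*502 = -517/917 - 157126/23 = -144096433/21091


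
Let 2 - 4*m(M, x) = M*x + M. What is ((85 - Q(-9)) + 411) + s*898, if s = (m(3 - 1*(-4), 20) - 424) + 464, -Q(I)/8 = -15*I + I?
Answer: 9743/2 ≈ 4871.5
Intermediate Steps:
m(M, x) = 1/2 - M/4 - M*x/4 (m(M, x) = 1/2 - (M*x + M)/4 = 1/2 - (M + M*x)/4 = 1/2 + (-M/4 - M*x/4) = 1/2 - M/4 - M*x/4)
Q(I) = 112*I (Q(I) = -8*(-15*I + I) = -(-112)*I = 112*I)
s = 15/4 (s = ((1/2 - (3 - 1*(-4))/4 - 1/4*(3 - 1*(-4))*20) - 424) + 464 = ((1/2 - (3 + 4)/4 - 1/4*(3 + 4)*20) - 424) + 464 = ((1/2 - 1/4*7 - 1/4*7*20) - 424) + 464 = ((1/2 - 7/4 - 35) - 424) + 464 = (-145/4 - 424) + 464 = -1841/4 + 464 = 15/4 ≈ 3.7500)
((85 - Q(-9)) + 411) + s*898 = ((85 - 112*(-9)) + 411) + (15/4)*898 = ((85 - 1*(-1008)) + 411) + 6735/2 = ((85 + 1008) + 411) + 6735/2 = (1093 + 411) + 6735/2 = 1504 + 6735/2 = 9743/2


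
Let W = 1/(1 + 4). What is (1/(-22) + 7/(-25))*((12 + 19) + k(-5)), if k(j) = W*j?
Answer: -537/55 ≈ -9.7636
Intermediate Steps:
W = 1/5 ≈ 0.20000
k(j) = j/5
(1/(-22) + 7/(-25))*((12 + 19) + k(-5)) = (1/(-22) + 7/(-25))*((12 + 19) + (1/5)*(-5)) = (1*(-1/22) + 7*(-1/25))*(31 - 1) = (-1/22 - 7/25)*30 = -179/550*30 = -537/55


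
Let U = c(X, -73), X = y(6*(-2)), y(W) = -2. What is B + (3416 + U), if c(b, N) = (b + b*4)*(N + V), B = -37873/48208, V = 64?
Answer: 168979375/48208 ≈ 3505.2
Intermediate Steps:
X = -2
B = -37873/48208 (B = -37873*1/48208 = -37873/48208 ≈ -0.78562)
c(b, N) = 5*b*(64 + N) (c(b, N) = (b + b*4)*(N + 64) = (b + 4*b)*(64 + N) = (5*b)*(64 + N) = 5*b*(64 + N))
U = 90 (U = 5*(-2)*(64 - 73) = 5*(-2)*(-9) = 90)
B + (3416 + U) = -37873/48208 + (3416 + 90) = -37873/48208 + 3506 = 168979375/48208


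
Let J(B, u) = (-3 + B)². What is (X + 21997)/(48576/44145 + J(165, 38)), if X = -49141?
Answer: -99855990/96549163 ≈ -1.0343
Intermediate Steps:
(X + 21997)/(48576/44145 + J(165, 38)) = (-49141 + 21997)/(48576/44145 + (-3 + 165)²) = -27144/(48576*(1/44145) + 162²) = -27144/(16192/14715 + 26244) = -27144/386196652/14715 = -27144*14715/386196652 = -99855990/96549163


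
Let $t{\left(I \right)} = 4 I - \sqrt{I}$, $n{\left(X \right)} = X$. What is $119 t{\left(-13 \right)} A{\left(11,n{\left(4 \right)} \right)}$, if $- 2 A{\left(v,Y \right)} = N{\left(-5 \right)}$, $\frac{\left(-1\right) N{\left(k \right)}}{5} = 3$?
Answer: $-46410 - \frac{1785 i \sqrt{13}}{2} \approx -46410.0 - 3218.0 i$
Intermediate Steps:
$N{\left(k \right)} = -15$ ($N{\left(k \right)} = \left(-5\right) 3 = -15$)
$A{\left(v,Y \right)} = \frac{15}{2}$ ($A{\left(v,Y \right)} = \left(- \frac{1}{2}\right) \left(-15\right) = \frac{15}{2}$)
$t{\left(I \right)} = - \sqrt{I} + 4 I$
$119 t{\left(-13 \right)} A{\left(11,n{\left(4 \right)} \right)} = 119 \left(- \sqrt{-13} + 4 \left(-13\right)\right) \frac{15}{2} = 119 \left(- i \sqrt{13} - 52\right) \frac{15}{2} = 119 \left(-52 - i \sqrt{13}\right) \frac{15}{2} = \left(-6188 - 119 i \sqrt{13}\right) \frac{15}{2} = -46410 - \frac{1785 i \sqrt{13}}{2}$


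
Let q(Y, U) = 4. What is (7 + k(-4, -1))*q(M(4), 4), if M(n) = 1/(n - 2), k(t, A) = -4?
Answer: 12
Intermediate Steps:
M(n) = 1/(-2 + n)
(7 + k(-4, -1))*q(M(4), 4) = (7 - 4)*4 = 3*4 = 12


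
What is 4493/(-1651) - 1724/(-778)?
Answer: -324615/642239 ≈ -0.50544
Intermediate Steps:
4493/(-1651) - 1724/(-778) = 4493*(-1/1651) - 1724*(-1/778) = -4493/1651 + 862/389 = -324615/642239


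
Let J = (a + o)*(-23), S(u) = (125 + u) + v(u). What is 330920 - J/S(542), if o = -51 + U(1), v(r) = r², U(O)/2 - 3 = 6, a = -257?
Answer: 97433099850/294431 ≈ 3.3092e+5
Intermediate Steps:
U(O) = 18 (U(O) = 6 + 2*6 = 6 + 12 = 18)
o = -33 (o = -51 + 18 = -33)
S(u) = 125 + u + u² (S(u) = (125 + u) + u² = 125 + u + u²)
J = 6670 (J = (-257 - 33)*(-23) = -290*(-23) = 6670)
330920 - J/S(542) = 330920 - 6670/(125 + 542 + 542²) = 330920 - 6670/(125 + 542 + 293764) = 330920 - 6670/294431 = 97433099850/294431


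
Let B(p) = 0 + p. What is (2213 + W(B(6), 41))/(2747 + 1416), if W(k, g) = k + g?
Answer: 2260/4163 ≈ 0.54288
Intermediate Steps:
B(p) = p
W(k, g) = g + k
(2213 + W(B(6), 41))/(2747 + 1416) = (2213 + (41 + 6))/(2747 + 1416) = (2213 + 47)/4163 = 2260*(1/4163) = 2260/4163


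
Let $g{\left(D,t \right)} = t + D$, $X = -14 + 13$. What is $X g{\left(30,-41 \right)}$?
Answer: $11$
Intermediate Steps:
$X = -1$
$g{\left(D,t \right)} = D + t$
$X g{\left(30,-41 \right)} = - (30 - 41) = \left(-1\right) \left(-11\right) = 11$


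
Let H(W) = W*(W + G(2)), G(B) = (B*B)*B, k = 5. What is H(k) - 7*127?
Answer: -824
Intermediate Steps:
G(B) = B³ (G(B) = B²*B = B³)
H(W) = W*(8 + W) (H(W) = W*(W + 2³) = W*(W + 8) = W*(8 + W))
H(k) - 7*127 = 5*(8 + 5) - 7*127 = 5*13 - 889 = 65 - 889 = -824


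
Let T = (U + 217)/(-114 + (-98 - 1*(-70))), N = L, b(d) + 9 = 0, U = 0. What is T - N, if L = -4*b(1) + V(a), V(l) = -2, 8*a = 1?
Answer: -5045/142 ≈ -35.528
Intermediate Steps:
a = ⅛ (a = (⅛)*1 = ⅛ ≈ 0.12500)
b(d) = -9 (b(d) = -9 + 0 = -9)
L = 34 (L = -4*(-9) - 2 = 36 - 2 = 34)
N = 34
T = -217/142 (T = (0 + 217)/(-114 + (-98 - 1*(-70))) = 217/(-114 + (-98 + 70)) = 217/(-114 - 28) = 217/(-142) = 217*(-1/142) = -217/142 ≈ -1.5282)
T - N = -217/142 - 1*34 = -217/142 - 34 = -5045/142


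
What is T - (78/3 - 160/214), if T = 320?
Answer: 31538/107 ≈ 294.75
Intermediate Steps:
T - (78/3 - 160/214) = 320 - (78/3 - 160/214) = 320 - (78*(⅓) - 160*1/214) = 320 - (26 - 80/107) = 320 - 1*2702/107 = 320 - 2702/107 = 31538/107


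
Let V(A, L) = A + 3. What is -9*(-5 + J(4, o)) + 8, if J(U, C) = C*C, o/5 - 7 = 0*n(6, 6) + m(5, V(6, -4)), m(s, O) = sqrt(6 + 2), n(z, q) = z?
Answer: -12772 - 6300*sqrt(2) ≈ -21682.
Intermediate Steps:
V(A, L) = 3 + A
m(s, O) = 2*sqrt(2) (m(s, O) = sqrt(8) = 2*sqrt(2))
o = 35 + 10*sqrt(2) (o = 35 + 5*(0*6 + 2*sqrt(2)) = 35 + 5*(0 + 2*sqrt(2)) = 35 + 5*(2*sqrt(2)) = 35 + 10*sqrt(2) ≈ 49.142)
J(U, C) = C**2
-9*(-5 + J(4, o)) + 8 = -9*(-5 + (35 + 10*sqrt(2))**2) + 8 = (45 - 9*(35 + 10*sqrt(2))**2) + 8 = 53 - 9*(35 + 10*sqrt(2))**2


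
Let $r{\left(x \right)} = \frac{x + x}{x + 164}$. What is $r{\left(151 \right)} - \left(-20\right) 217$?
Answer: $\frac{1367402}{315} \approx 4341.0$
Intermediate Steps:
$r{\left(x \right)} = \frac{2 x}{164 + x}$
$r{\left(151 \right)} - \left(-20\right) 217 = 2 \cdot 151 \frac{1}{164 + 151} - \left(-20\right) 217 = 2 \cdot 151 \cdot \frac{1}{315} - -4340 = 2 \cdot 151 \cdot \frac{1}{315} + 4340 = \frac{302}{315} + 4340 = \frac{1367402}{315}$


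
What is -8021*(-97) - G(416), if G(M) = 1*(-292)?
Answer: 778329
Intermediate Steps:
G(M) = -292
-8021*(-97) - G(416) = -8021*(-97) - 1*(-292) = 778037 + 292 = 778329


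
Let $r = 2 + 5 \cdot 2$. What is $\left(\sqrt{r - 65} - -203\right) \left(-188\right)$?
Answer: $-38164 - 188 i \sqrt{53} \approx -38164.0 - 1368.7 i$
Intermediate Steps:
$r = 12$ ($r = 2 + 10 = 12$)
$\left(\sqrt{r - 65} - -203\right) \left(-188\right) = \left(\sqrt{12 - 65} - -203\right) \left(-188\right) = \left(\sqrt{-53} + 203\right) \left(-188\right) = \left(i \sqrt{53} + 203\right) \left(-188\right) = \left(203 + i \sqrt{53}\right) \left(-188\right) = -38164 - 188 i \sqrt{53}$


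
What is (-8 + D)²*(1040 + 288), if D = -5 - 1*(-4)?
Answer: 107568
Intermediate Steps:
D = -1 (D = -5 + 4 = -1)
(-8 + D)²*(1040 + 288) = (-8 - 1)²*(1040 + 288) = (-9)²*1328 = 81*1328 = 107568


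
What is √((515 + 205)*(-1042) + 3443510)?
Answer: √2693270 ≈ 1641.1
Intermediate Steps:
√((515 + 205)*(-1042) + 3443510) = √(720*(-1042) + 3443510) = √(-750240 + 3443510) = √2693270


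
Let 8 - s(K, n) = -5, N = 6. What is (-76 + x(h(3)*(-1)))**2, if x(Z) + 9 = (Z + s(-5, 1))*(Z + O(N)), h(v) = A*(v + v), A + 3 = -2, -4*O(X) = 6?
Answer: 5202961/4 ≈ 1.3007e+6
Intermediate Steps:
s(K, n) = 13 (s(K, n) = 8 - 1*(-5) = 8 + 5 = 13)
O(X) = -3/2 (O(X) = -1/4*6 = -3/2)
A = -5 (A = -3 - 2 = -5)
h(v) = -10*v (h(v) = -5*(v + v) = -10*v)
x(Z) = -9 + (13 + Z)*(-3/2 + Z) (x(Z) = -9 + (Z + 13)*(Z - 3/2) = -9 + (13 + Z)*(-3/2 + Z))
(-76 + x(h(3)*(-1)))**2 = (-76 + (-57/2 + (-10*3*(-1))**2 + 23*(-10*3*(-1))/2))**2 = (-76 + (-57/2 + (-30*(-1))**2 + 23*(-30*(-1))/2))**2 = (-76 + (-57/2 + 30**2 + (23/2)*30))**2 = (-76 + (-57/2 + 900 + 345))**2 = (-76 + 2433/2)**2 = (2281/2)**2 = 5202961/4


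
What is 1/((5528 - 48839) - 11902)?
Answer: -1/55213 ≈ -1.8112e-5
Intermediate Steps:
1/((5528 - 48839) - 11902) = 1/(-43311 - 11902) = 1/(-55213) = -1/55213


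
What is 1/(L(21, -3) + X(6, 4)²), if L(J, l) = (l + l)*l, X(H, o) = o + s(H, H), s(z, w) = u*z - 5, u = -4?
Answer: 1/643 ≈ 0.0015552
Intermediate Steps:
s(z, w) = -5 - 4*z (s(z, w) = -4*z - 5 = -5 - 4*z)
X(H, o) = -5 + o - 4*H (X(H, o) = o + (-5 - 4*H) = -5 + o - 4*H)
L(J, l) = 2*l² (L(J, l) = (2*l)*l = 2*l²)
1/(L(21, -3) + X(6, 4)²) = 1/(2*(-3)² + (-5 + 4 - 4*6)²) = 1/(2*9 + (-5 + 4 - 24)²) = 1/(18 + (-25)²) = 1/(18 + 625) = 1/643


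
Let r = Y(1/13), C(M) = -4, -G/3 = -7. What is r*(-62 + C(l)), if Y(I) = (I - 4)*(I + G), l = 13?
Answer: 922284/169 ≈ 5457.3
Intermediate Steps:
G = 21 (G = -3*(-7) = 21)
Y(I) = (-4 + I)*(21 + I) (Y(I) = (I - 4)*(I + 21) = (-4 + I)*(21 + I))
r = -13974/169 (r = -84 + (1/13)² + 17/13 = -84 + (1/13)² + 17*(1/13) = -84 + 1/169 + 17/13 = -13974/169 ≈ -82.686)
r*(-62 + C(l)) = -13974*(-62 - 4)/169 = -13974/169*(-66) = 922284/169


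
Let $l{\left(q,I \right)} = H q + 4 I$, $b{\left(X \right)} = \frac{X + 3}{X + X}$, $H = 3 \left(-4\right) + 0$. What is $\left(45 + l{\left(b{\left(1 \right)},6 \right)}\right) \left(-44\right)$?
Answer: $-1980$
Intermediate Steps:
$H = -12$ ($H = -12 + 0 = -12$)
$b{\left(X \right)} = \frac{3 + X}{2 X}$
$l{\left(q,I \right)} = - 12 q + 4 I$
$\left(45 + l{\left(b{\left(1 \right)},6 \right)}\right) \left(-44\right) = \left(45 + \left(- 12 \frac{3 + 1}{2 \cdot 1} + 4 \cdot 6\right)\right) \left(-44\right) = \left(45 + \left(- 12 \cdot \frac{1}{2} \cdot 1 \cdot 4 + 24\right)\right) \left(-44\right) = \left(45 + \left(\left(-12\right) 2 + 24\right)\right) \left(-44\right) = \left(45 + \left(-24 + 24\right)\right) \left(-44\right) = \left(45 + 0\right) \left(-44\right) = 45 \left(-44\right) = -1980$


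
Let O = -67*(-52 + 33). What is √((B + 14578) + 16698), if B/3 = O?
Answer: √35095 ≈ 187.34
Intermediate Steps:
O = 1273 (O = -67*(-19) = 1273)
B = 3819 (B = 3*1273 = 3819)
√((B + 14578) + 16698) = √((3819 + 14578) + 16698) = √(18397 + 16698) = √35095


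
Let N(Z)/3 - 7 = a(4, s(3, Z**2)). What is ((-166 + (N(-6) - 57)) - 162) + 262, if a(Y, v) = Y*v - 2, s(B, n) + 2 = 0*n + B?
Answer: -96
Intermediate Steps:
s(B, n) = -2 + B (s(B, n) = -2 + (0*n + B) = -2 + (0 + B) = -2 + B)
a(Y, v) = -2 + Y*v
N(Z) = 27 (N(Z) = 21 + 3*(-2 + 4*(-2 + 3)) = 21 + 3*(-2 + 4*1) = 21 + 3*(-2 + 4) = 21 + 3*2 = 21 + 6 = 27)
((-166 + (N(-6) - 57)) - 162) + 262 = ((-166 + (27 - 57)) - 162) + 262 = ((-166 - 30) - 162) + 262 = (-196 - 162) + 262 = -358 + 262 = -96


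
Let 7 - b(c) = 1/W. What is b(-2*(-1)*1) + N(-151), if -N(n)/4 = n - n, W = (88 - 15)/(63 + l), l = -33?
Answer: 481/73 ≈ 6.5890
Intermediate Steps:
W = 73/30 (W = (88 - 15)/(63 - 33) = 73/30 ≈ 2.4333)
N(n) = 0 (N(n) = -4*(n - n) = -4*0 = 0)
b(c) = 481/73 (b(c) = 7 - 1/73/30 = 7 - 1*30/73 = 7 - 30/73 = 481/73)
b(-2*(-1)*1) + N(-151) = 481/73 + 0 = 481/73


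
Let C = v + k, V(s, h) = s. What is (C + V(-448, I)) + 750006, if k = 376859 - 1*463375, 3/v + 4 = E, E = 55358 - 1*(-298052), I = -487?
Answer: 78107673685/117802 ≈ 6.6304e+5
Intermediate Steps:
E = 353410 (E = 55358 + 298052 = 353410)
v = 1/117802 (v = 3/(-4 + 353410) = 3/353406 = 3*(1/353406) = 1/117802 ≈ 8.4888e-6)
k = -86516 (k = 376859 - 463375 = -86516)
C = -10191757831/117802 (C = 1/117802 - 86516 = -10191757831/117802 ≈ -86516.)
(C + V(-448, I)) + 750006 = (-10191757831/117802 - 448) + 750006 = -10244533127/117802 + 750006 = 78107673685/117802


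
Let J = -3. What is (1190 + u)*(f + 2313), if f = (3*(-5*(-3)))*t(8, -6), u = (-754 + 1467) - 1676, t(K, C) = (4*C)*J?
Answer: 1260531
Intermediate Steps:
t(K, C) = -12*C (t(K, C) = (4*C)*(-3) = -12*C)
u = -963 (u = 713 - 1676 = -963)
f = 3240 (f = (3*(-5*(-3)))*(-12*(-6)) = (3*15)*72 = 45*72 = 3240)
(1190 + u)*(f + 2313) = (1190 - 963)*(3240 + 2313) = 227*5553 = 1260531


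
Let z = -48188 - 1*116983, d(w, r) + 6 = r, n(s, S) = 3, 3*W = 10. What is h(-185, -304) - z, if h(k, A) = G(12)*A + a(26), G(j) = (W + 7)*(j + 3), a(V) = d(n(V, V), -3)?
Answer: 118042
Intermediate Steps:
W = 10/3 (W = (⅓)*10 = 10/3 ≈ 3.3333)
d(w, r) = -6 + r
a(V) = -9 (a(V) = -6 - 3 = -9)
G(j) = 31 + 31*j/3 (G(j) = (10/3 + 7)*(j + 3) = 31*(3 + j)/3 = 31 + 31*j/3)
z = -165171 (z = -48188 - 116983 = -165171)
h(k, A) = -9 + 155*A (h(k, A) = (31 + (31/3)*12)*A - 9 = (31 + 124)*A - 9 = 155*A - 9 = -9 + 155*A)
h(-185, -304) - z = (-9 + 155*(-304)) - 1*(-165171) = (-9 - 47120) + 165171 = -47129 + 165171 = 118042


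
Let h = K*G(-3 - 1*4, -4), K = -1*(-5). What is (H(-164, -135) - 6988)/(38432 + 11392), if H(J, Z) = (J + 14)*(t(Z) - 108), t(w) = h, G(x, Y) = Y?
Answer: 3053/12456 ≈ 0.24510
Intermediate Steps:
K = 5
h = -20 (h = 5*(-4) = -20)
t(w) = -20
H(J, Z) = -1792 - 128*J (H(J, Z) = (J + 14)*(-20 - 108) = (14 + J)*(-128) = -1792 - 128*J)
(H(-164, -135) - 6988)/(38432 + 11392) = ((-1792 - 128*(-164)) - 6988)/(38432 + 11392) = ((-1792 + 20992) - 6988)/49824 = (19200 - 6988)*(1/49824) = 12212*(1/49824) = 3053/12456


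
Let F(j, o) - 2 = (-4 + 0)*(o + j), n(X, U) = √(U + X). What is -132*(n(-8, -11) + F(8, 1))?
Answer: 4488 - 132*I*√19 ≈ 4488.0 - 575.38*I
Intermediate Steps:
F(j, o) = 2 - 4*j - 4*o (F(j, o) = 2 + (-4 + 0)*(o + j) = 2 - 4*(j + o) = 2 + (-4*j - 4*o) = 2 - 4*j - 4*o)
-132*(n(-8, -11) + F(8, 1)) = -132*(√(-11 - 8) + (2 - 4*8 - 4*1)) = -132*(√(-19) + (2 - 32 - 4)) = -132*(I*√19 - 34) = -132*(-34 + I*√19) = 4488 - 132*I*√19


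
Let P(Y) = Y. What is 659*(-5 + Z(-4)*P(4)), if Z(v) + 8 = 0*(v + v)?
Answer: -24383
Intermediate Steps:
Z(v) = -8 (Z(v) = -8 + 0*(v + v) = -8 + 0*(2*v) = -8 + 0 = -8)
659*(-5 + Z(-4)*P(4)) = 659*(-5 - 8*4) = 659*(-5 - 32) = 659*(-37) = -24383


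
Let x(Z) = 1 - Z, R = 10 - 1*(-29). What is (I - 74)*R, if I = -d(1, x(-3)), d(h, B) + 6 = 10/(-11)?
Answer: -28782/11 ≈ -2616.5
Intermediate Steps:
R = 39 (R = 10 + 29 = 39)
d(h, B) = -76/11 (d(h, B) = -6 + 10/(-11) = -6 + 10*(-1/11) = -6 - 10/11 = -76/11)
I = 76/11 (I = -1*(-76/11) = 76/11 ≈ 6.9091)
(I - 74)*R = (76/11 - 74)*39 = -738/11*39 = -28782/11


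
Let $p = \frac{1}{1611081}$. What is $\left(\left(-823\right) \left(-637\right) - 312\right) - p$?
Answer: $\frac{844108168058}{1611081} \approx 5.2394 \cdot 10^{5}$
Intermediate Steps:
$p = \frac{1}{1611081} \approx 6.207 \cdot 10^{-7}$
$\left(\left(-823\right) \left(-637\right) - 312\right) - p = \left(\left(-823\right) \left(-637\right) - 312\right) - \frac{1}{1611081} = \left(524251 - 312\right) - \frac{1}{1611081} = 523939 - \frac{1}{1611081} = \frac{844108168058}{1611081}$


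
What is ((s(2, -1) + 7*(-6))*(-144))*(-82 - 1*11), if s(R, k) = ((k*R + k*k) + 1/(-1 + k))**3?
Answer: -607662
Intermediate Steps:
s(R, k) = (k**2 + 1/(-1 + k) + R*k)**3 (s(R, k) = ((R*k + k**2) + 1/(-1 + k))**3 = ((k**2 + R*k) + 1/(-1 + k))**3 = (k**2 + 1/(-1 + k) + R*k)**3)
((s(2, -1) + 7*(-6))*(-144))*(-82 - 1*11) = (((1 + (-1)**3 - 1*(-1)**2 + 2*(-1)**2 - 1*2*(-1))**3/(-1 - 1)**3 + 7*(-6))*(-144))*(-82 - 1*11) = (((1 - 1 - 1*1 + 2*1 + 2)**3/(-2)**3 - 42)*(-144))*(-82 - 11) = ((-(1 - 1 - 1 + 2 + 2)**3/8 - 42)*(-144))*(-93) = ((-1/8*3**3 - 42)*(-144))*(-93) = ((-1/8*27 - 42)*(-144))*(-93) = ((-27/8 - 42)*(-144))*(-93) = -363/8*(-144)*(-93) = 6534*(-93) = -607662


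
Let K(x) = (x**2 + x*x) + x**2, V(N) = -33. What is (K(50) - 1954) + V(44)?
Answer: 5513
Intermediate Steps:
K(x) = 3*x**2 (K(x) = (x**2 + x**2) + x**2 = 2*x**2 + x**2 = 3*x**2)
(K(50) - 1954) + V(44) = (3*50**2 - 1954) - 33 = (3*2500 - 1954) - 33 = (7500 - 1954) - 33 = 5546 - 33 = 5513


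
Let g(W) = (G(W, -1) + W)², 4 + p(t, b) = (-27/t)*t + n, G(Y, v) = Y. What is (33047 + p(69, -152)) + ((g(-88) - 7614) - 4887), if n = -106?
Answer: 51385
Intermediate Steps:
p(t, b) = -137 (p(t, b) = -4 + ((-27/t)*t - 106) = -4 + (-27 - 106) = -4 - 133 = -137)
g(W) = 4*W² (g(W) = (W + W)² = (2*W)² = 4*W²)
(33047 + p(69, -152)) + ((g(-88) - 7614) - 4887) = (33047 - 137) + ((4*(-88)² - 7614) - 4887) = 32910 + ((4*7744 - 7614) - 4887) = 32910 + ((30976 - 7614) - 4887) = 32910 + (23362 - 4887) = 32910 + 18475 = 51385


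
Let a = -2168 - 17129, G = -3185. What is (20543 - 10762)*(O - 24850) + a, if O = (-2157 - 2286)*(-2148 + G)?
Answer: 231513013192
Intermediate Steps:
O = 23694519 (O = (-2157 - 2286)*(-2148 - 3185) = -4443*(-5333) = 23694519)
a = -19297
(20543 - 10762)*(O - 24850) + a = (20543 - 10762)*(23694519 - 24850) - 19297 = 9781*23669669 - 19297 = 231513032489 - 19297 = 231513013192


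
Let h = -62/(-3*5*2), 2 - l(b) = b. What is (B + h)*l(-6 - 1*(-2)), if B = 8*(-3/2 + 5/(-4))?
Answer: -598/5 ≈ -119.60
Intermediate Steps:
l(b) = 2 - b
h = 31/15 (h = -62/((-15*2)) = -62/(-30) = -62*(-1/30) = 31/15 ≈ 2.0667)
B = -22 (B = 8*(-3*1/2 + 5*(-1/4)) = 8*(-3/2 - 5/4) = 8*(-11/4) = -22)
(B + h)*l(-6 - 1*(-2)) = (-22 + 31/15)*(2 - (-6 - 1*(-2))) = -299*(2 - (-6 + 2))/15 = -299*(2 - 1*(-4))/15 = -299*(2 + 4)/15 = -299/15*6 = -598/5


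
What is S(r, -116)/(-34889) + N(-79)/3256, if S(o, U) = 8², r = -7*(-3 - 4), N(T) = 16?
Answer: 43730/14199823 ≈ 0.0030796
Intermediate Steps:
r = 49 (r = -7*(-7) = 49)
S(o, U) = 64
S(r, -116)/(-34889) + N(-79)/3256 = 64/(-34889) + 16/3256 = 64*(-1/34889) + 16*(1/3256) = -64/34889 + 2/407 = 43730/14199823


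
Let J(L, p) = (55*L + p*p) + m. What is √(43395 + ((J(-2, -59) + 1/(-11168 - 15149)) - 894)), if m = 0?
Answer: √31770235653091/26317 ≈ 214.18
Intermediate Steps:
J(L, p) = p² + 55*L (J(L, p) = (55*L + p*p) + 0 = (55*L + p²) + 0 = (p² + 55*L) + 0 = p² + 55*L)
√(43395 + ((J(-2, -59) + 1/(-11168 - 15149)) - 894)) = √(43395 + ((((-59)² + 55*(-2)) + 1/(-11168 - 15149)) - 894)) = √(43395 + (((3481 - 110) + 1/(-26317)) - 894)) = √(43395 + ((3371 - 1/26317) - 894)) = √(43395 + (88714606/26317 - 894)) = √(43395 + 65187208/26317) = √(1207213423/26317) = √31770235653091/26317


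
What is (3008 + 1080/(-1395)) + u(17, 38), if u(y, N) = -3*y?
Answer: 91643/31 ≈ 2956.2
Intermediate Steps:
(3008 + 1080/(-1395)) + u(17, 38) = (3008 + 1080/(-1395)) - 3*17 = (3008 + 1080*(-1/1395)) - 51 = (3008 - 24/31) - 51 = 93224/31 - 51 = 91643/31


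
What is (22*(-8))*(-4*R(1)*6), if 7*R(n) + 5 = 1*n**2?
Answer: -16896/7 ≈ -2413.7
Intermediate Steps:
R(n) = -5/7 + n**2/7 (R(n) = -5/7 + (1*n**2)/7 = -5/7 + n**2/7)
(22*(-8))*(-4*R(1)*6) = (22*(-8))*(-4*(-5/7 + (1/7)*1**2)*6) = -176*(-4*(-5/7 + (1/7)*1))*6 = -176*(-4*(-5/7 + 1/7))*6 = -176*(-4*(-4/7))*6 = -2816*6/7 = -176*96/7 = -16896/7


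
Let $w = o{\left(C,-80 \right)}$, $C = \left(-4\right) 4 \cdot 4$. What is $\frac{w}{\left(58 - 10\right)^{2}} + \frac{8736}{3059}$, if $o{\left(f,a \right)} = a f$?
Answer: $\frac{19972}{3933} \approx 5.0781$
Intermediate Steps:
$C = -64$ ($C = \left(-16\right) 4 = -64$)
$w = 5120$ ($w = \left(-80\right) \left(-64\right) = 5120$)
$\frac{w}{\left(58 - 10\right)^{2}} + \frac{8736}{3059} = \frac{5120}{\left(58 - 10\right)^{2}} + \frac{8736}{3059} = \frac{5120}{48^{2}} + 8736 \cdot \frac{1}{3059} = \frac{5120}{2304} + \frac{1248}{437} = 5120 \cdot \frac{1}{2304} + \frac{1248}{437} = \frac{20}{9} + \frac{1248}{437} = \frac{19972}{3933}$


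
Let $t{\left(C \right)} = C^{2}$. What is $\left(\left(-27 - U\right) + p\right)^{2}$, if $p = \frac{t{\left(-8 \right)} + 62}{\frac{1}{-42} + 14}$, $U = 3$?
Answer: $\frac{151733124}{344569} \approx 440.36$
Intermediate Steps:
$p = \frac{5292}{587}$ ($p = \frac{\left(-8\right)^{2} + 62}{\frac{1}{-42} + 14} = \frac{64 + 62}{- \frac{1}{42} + 14} = \frac{126}{\frac{587}{42}} = 126 \cdot \frac{42}{587} = \frac{5292}{587} \approx 9.0153$)
$\left(\left(-27 - U\right) + p\right)^{2} = \left(\left(-27 - 3\right) + \frac{5292}{587}\right)^{2} = \left(-30 + \frac{5292}{587}\right)^{2} = \left(- \frac{12318}{587}\right)^{2} = \frac{151733124}{344569}$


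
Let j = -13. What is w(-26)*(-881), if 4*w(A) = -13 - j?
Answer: 0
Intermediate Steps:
w(A) = 0 (w(A) = (-13 - 1*(-13))/4 = (-13 + 13)/4 = (¼)*0 = 0)
w(-26)*(-881) = 0*(-881) = 0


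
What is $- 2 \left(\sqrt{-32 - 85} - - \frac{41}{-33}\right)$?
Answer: $\frac{82}{33} - 6 i \sqrt{13} \approx 2.4848 - 21.633 i$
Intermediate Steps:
$- 2 \left(\sqrt{-32 - 85} - - \frac{41}{-33}\right) = - 2 \left(\sqrt{-117} - \left(-41\right) \left(- \frac{1}{33}\right)\right) = - 2 \left(3 i \sqrt{13} - \frac{41}{33}\right) = - 2 \left(- \frac{41}{33} + 3 i \sqrt{13}\right) = \frac{82}{33} - 6 i \sqrt{13}$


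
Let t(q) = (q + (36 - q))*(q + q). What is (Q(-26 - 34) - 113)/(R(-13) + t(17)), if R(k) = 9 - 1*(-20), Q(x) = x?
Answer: -173/1253 ≈ -0.13807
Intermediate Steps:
R(k) = 29 (R(k) = 9 + 20 = 29)
t(q) = 72*q (t(q) = 36*(2*q) = 72*q)
(Q(-26 - 34) - 113)/(R(-13) + t(17)) = ((-26 - 34) - 113)/(29 + 72*17) = (-60 - 113)/(29 + 1224) = -173/1253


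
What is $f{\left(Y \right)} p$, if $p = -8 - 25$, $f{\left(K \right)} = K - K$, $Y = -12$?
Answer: $0$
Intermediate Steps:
$f{\left(K \right)} = 0$
$p = -33$ ($p = -8 - 25 = -33$)
$f{\left(Y \right)} p = 0 \left(-33\right) = 0$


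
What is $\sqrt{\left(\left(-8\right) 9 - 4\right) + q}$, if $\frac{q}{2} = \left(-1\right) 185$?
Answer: $i \sqrt{446} \approx 21.119 i$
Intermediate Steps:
$q = -370$ ($q = 2 \left(\left(-1\right) 185\right) = 2 \left(-185\right) = -370$)
$\sqrt{\left(\left(-8\right) 9 - 4\right) + q} = \sqrt{\left(\left(-8\right) 9 - 4\right) - 370} = \sqrt{\left(-72 - 4\right) - 370} = \sqrt{-76 - 370} = \sqrt{-446} = i \sqrt{446}$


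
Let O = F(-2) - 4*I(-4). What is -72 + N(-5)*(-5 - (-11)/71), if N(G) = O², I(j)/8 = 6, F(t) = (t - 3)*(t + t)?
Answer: -10182008/71 ≈ -1.4341e+5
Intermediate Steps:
F(t) = 2*t*(-3 + t) (F(t) = (-3 + t)*(2*t) = 2*t*(-3 + t))
I(j) = 48 (I(j) = 8*6 = 48)
O = -172 (O = 2*(-2)*(-3 - 2) - 4*48 = 2*(-2)*(-5) - 192 = 20 - 192 = -172)
N(G) = 29584 (N(G) = (-172)² = 29584)
-72 + N(-5)*(-5 - (-11)/71) = -72 + 29584*(-5 - (-11)/71) = -72 + 29584*(-5 - 1*(-11/71)) = -72 + 29584*(-5 + 11/71) = -72 + 29584*(-344/71) = -72 - 10176896/71 = -10182008/71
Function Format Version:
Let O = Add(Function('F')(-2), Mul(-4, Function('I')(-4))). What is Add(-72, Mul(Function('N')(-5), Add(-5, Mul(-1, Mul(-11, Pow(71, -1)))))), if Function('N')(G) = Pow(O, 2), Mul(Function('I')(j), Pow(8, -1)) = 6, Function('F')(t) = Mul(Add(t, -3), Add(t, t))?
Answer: Rational(-10182008, 71) ≈ -1.4341e+5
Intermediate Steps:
Function('F')(t) = Mul(2, t, Add(-3, t)) (Function('F')(t) = Mul(Add(-3, t), Mul(2, t)) = Mul(2, t, Add(-3, t)))
Function('I')(j) = 48 (Function('I')(j) = Mul(8, 6) = 48)
O = -172 (O = Add(Mul(2, -2, Add(-3, -2)), Mul(-4, 48)) = Add(Mul(2, -2, -5), -192) = Add(20, -192) = -172)
Function('N')(G) = 29584 (Function('N')(G) = Pow(-172, 2) = 29584)
Add(-72, Mul(Function('N')(-5), Add(-5, Mul(-1, Mul(-11, Pow(71, -1)))))) = Add(-72, Mul(29584, Add(-5, Mul(-1, Mul(-11, Pow(71, -1)))))) = Add(-72, Mul(29584, Add(-5, Mul(-1, Mul(-11, Rational(1, 71)))))) = Add(-72, Mul(29584, Add(-5, Mul(-1, Rational(-11, 71))))) = Add(-72, Mul(29584, Add(-5, Rational(11, 71)))) = Add(-72, Mul(29584, Rational(-344, 71))) = Add(-72, Rational(-10176896, 71)) = Rational(-10182008, 71)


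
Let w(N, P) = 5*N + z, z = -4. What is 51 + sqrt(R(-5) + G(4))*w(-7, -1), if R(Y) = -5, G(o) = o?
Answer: 51 - 39*I ≈ 51.0 - 39.0*I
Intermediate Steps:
w(N, P) = -4 + 5*N (w(N, P) = 5*N - 4 = -4 + 5*N)
51 + sqrt(R(-5) + G(4))*w(-7, -1) = 51 + sqrt(-5 + 4)*(-4 + 5*(-7)) = 51 + sqrt(-1)*(-4 - 35) = 51 + I*(-39) = 51 - 39*I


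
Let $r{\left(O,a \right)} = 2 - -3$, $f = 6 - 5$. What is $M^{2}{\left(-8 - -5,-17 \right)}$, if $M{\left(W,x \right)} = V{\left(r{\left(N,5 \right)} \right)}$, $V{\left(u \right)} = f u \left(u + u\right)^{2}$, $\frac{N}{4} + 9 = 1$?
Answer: $250000$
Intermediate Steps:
$N = -32$ ($N = -36 + 4 \cdot 1 = -36 + 4 = -32$)
$f = 1$ ($f = 6 - 5 = 1$)
$r{\left(O,a \right)} = 5$ ($r{\left(O,a \right)} = 2 + 3 = 5$)
$V{\left(u \right)} = 4 u^{3}$ ($V{\left(u \right)} = 1 u \left(u + u\right)^{2} = u \left(2 u\right)^{2} = u 4 u^{2} = 4 u^{3}$)
$M{\left(W,x \right)} = 500$ ($M{\left(W,x \right)} = 4 \cdot 5^{3} = 4 \cdot 125 = 500$)
$M^{2}{\left(-8 - -5,-17 \right)} = 500^{2} = 250000$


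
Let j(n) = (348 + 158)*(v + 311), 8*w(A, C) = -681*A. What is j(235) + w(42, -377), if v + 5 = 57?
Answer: 720411/4 ≈ 1.8010e+5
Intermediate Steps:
w(A, C) = -681*A/8 (w(A, C) = (-681*A)/8 = -681*A/8)
v = 52 (v = -5 + 57 = 52)
j(n) = 183678 (j(n) = (348 + 158)*(52 + 311) = 506*363 = 183678)
j(235) + w(42, -377) = 183678 - 681/8*42 = 183678 - 14301/4 = 720411/4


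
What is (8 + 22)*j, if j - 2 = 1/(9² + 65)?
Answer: 4395/73 ≈ 60.206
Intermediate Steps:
j = 293/146 (j = 2 + 1/(9² + 65) = 2 + 1/(81 + 65) = 2 + 1/146 = 293/146 ≈ 2.0069)
(8 + 22)*j = (8 + 22)*(293/146) = 30*(293/146) = 4395/73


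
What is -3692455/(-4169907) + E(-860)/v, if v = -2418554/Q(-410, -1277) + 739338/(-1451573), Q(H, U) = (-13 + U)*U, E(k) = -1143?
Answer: 5707250359095139116950/9858997339144556337 ≈ 578.89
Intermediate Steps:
Q(H, U) = U*(-13 + U)
v = -2364320676491/1195609875045 (v = -2418554*(-1/(1277*(-13 - 1277))) + 739338/(-1451573) = -2418554/((-1277*(-1290))) + 739338*(-1/1451573) = -2418554/1647330 - 739338/1451573 = -2418554*1/1647330 - 739338/1451573 = -1209277/823665 - 739338/1451573 = -2364320676491/1195609875045 ≈ -1.9775)
-3692455/(-4169907) + E(-860)/v = -3692455/(-4169907) - 1143/(-2364320676491/1195609875045) = -3692455*(-1/4169907) - 1143*(-1195609875045/2364320676491) = 3692455/4169907 + 1366582087176435/2364320676491 = 5707250359095139116950/9858997339144556337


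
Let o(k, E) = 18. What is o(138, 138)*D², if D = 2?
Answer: 72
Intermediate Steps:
o(138, 138)*D² = 18*2² = 18*4 = 72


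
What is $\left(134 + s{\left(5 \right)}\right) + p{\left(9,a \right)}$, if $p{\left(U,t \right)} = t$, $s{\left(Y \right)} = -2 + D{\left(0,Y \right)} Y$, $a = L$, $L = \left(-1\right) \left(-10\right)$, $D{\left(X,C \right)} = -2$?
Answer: $132$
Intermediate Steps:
$L = 10$
$a = 10$
$s{\left(Y \right)} = -2 - 2 Y$
$\left(134 + s{\left(5 \right)}\right) + p{\left(9,a \right)} = \left(134 - 12\right) + 10 = 122 + 10 = 132$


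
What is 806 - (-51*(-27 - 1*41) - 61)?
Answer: -2601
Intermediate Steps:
806 - (-51*(-27 - 1*41) - 61) = 806 - (-51*(-27 - 41) - 61) = 806 - (-51*(-68) - 61) = 806 - (3468 - 61) = 806 - 1*3407 = 806 - 3407 = -2601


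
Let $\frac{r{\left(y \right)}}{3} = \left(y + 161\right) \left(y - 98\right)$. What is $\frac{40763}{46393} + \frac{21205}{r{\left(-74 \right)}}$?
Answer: $\frac{846169031}{2082674556} \approx 0.40629$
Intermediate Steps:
$r{\left(y \right)} = 3 \left(-98 + y\right) \left(161 + y\right)$ ($r{\left(y \right)} = 3 \left(y + 161\right) \left(y - 98\right) = 3 \left(161 + y\right) \left(y - 98\right) = 3 \left(161 + y\right) \left(-98 + y\right) = 3 \left(-98 + y\right) \left(161 + y\right)$)
$\frac{40763}{46393} + \frac{21205}{r{\left(-74 \right)}} = \frac{40763}{46393} + \frac{21205}{-47334 + 3 \left(-74\right)^{2} + 189 \left(-74\right)} = 40763 \cdot \frac{1}{46393} + \frac{21205}{-47334 + 3 \cdot 5476 - 13986} = \frac{40763}{46393} + \frac{21205}{-47334 + 16428 - 13986} = \frac{40763}{46393} + \frac{21205}{-44892} = \frac{40763}{46393} + 21205 \left(- \frac{1}{44892}\right) = \frac{40763}{46393} - \frac{21205}{44892} = \frac{846169031}{2082674556}$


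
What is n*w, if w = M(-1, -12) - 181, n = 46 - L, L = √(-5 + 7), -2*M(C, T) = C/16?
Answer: -133193/16 + 5791*√2/32 ≈ -8068.6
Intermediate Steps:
M(C, T) = -C/32 (M(C, T) = -C/(2*16) = -C/32)
L = √2 ≈ 1.4142
n = 46 - √2 ≈ 44.586
w = -5791/32 (w = -1/32*(-1) - 181 = 1/32 - 181 = -5791/32 ≈ -180.97)
n*w = (46 - √2)*(-5791/32) = -133193/16 + 5791*√2/32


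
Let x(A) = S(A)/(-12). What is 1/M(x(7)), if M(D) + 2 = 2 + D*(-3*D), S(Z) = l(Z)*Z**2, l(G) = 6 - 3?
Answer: -16/7203 ≈ -0.0022213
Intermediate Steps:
l(G) = 3
S(Z) = 3*Z**2
x(A) = -A**2/4 (x(A) = (3*A**2)/(-12) = (3*A**2)*(-1/12) = -A**2/4)
M(D) = -3*D**2 (M(D) = -2 + (2 + D*(-3*D)) = -2 + (2 - 3*D**2) = -3*D**2)
1/M(x(7)) = 1/(-3*(-1/4*7**2)**2) = 1/(-3*(-1/4*49)**2) = 1/(-3*(-49/4)**2) = 1/(-3*2401/16) = 1/(-7203/16) = -16/7203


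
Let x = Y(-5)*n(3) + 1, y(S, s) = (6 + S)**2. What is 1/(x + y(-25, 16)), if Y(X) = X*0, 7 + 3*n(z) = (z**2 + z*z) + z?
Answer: 1/362 ≈ 0.0027624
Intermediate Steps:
n(z) = -7/3 + z/3 + 2*z**2/3 (n(z) = -7/3 + ((z**2 + z*z) + z)/3 = -7/3 + ((z**2 + z**2) + z)/3 = -7/3 + (2*z**2 + z)/3 = -7/3 + (z + 2*z**2)/3 = -7/3 + (z/3 + 2*z**2/3) = -7/3 + z/3 + 2*z**2/3)
Y(X) = 0
x = 1 (x = 0*(-7/3 + (1/3)*3 + (2/3)*3**2) + 1 = 0*(-7/3 + 1 + (2/3)*9) + 1 = 0*(-7/3 + 1 + 6) + 1 = 0*(14/3) + 1 = 0 + 1 = 1)
1/(x + y(-25, 16)) = 1/(1 + (6 - 25)**2) = 1/(1 + (-19)**2) = 1/(1 + 361) = 1/362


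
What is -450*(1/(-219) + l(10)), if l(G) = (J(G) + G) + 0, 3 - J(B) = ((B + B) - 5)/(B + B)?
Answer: -804525/146 ≈ -5510.4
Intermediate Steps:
J(B) = 3 - (-5 + 2*B)/(2*B) (J(B) = 3 - ((B + B) - 5)/(B + B) = 3 - (2*B - 5)/(2*B) = 3 - (-5 + 2*B)*1/(2*B) = 3 - (-5 + 2*B)/(2*B))
l(G) = 2 + G + 5/(2*G) (l(G) = ((2 + 5/(2*G)) + G) + 0 = (2 + G + 5/(2*G)) + 0 = 2 + G + 5/(2*G))
-450*(1/(-219) + l(10)) = -450*(1/(-219) + (2 + 10 + (5/2)/10)) = -450*(-1/219 + (2 + 10 + (5/2)*(1/10))) = -450*(-1/219 + (2 + 10 + 1/4)) = -450*(-1/219 + 49/4) = -450*10727/876 = -804525/146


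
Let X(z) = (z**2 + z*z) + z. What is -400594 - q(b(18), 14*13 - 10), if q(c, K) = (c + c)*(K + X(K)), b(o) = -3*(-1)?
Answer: -757666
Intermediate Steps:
b(o) = 3
X(z) = z + 2*z**2 (X(z) = (z**2 + z**2) + z = 2*z**2 + z = z + 2*z**2)
q(c, K) = 2*c*(K + K*(1 + 2*K)) (q(c, K) = (c + c)*(K + K*(1 + 2*K)) = (2*c)*(K + K*(1 + 2*K)) = 2*c*(K + K*(1 + 2*K)))
-400594 - q(b(18), 14*13 - 10) = -400594 - 4*(14*13 - 10)*3*(1 + (14*13 - 10)) = -400594 - 4*(182 - 10)*3*(1 + (182 - 10)) = -400594 - 4*172*3*(1 + 172) = -400594 - 4*172*3*173 = -400594 - 1*357072 = -400594 - 357072 = -757666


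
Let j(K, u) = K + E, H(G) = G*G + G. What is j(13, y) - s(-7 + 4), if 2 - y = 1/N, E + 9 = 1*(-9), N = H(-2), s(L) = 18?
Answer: -23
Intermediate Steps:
H(G) = G + G**2 (H(G) = G**2 + G = G + G**2)
N = 2 (N = -2*(1 - 2) = -2*(-1) = 2)
E = -18 (E = -9 + 1*(-9) = -9 - 9 = -18)
y = 3/2 (y = 2 - 1/2 = 3/2 ≈ 1.5000)
j(K, u) = -18 + K (j(K, u) = K - 18 = -18 + K)
j(13, y) - s(-7 + 4) = (-18 + 13) - 1*18 = -5 - 18 = -23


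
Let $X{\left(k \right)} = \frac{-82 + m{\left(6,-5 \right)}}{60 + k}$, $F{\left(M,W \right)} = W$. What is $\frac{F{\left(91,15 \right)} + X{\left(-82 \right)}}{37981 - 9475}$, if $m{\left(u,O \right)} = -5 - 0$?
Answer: $\frac{139}{209044} \approx 0.00066493$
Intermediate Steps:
$m{\left(u,O \right)} = -5$ ($m{\left(u,O \right)} = -5 + 0 = -5$)
$X{\left(k \right)} = - \frac{87}{60 + k}$ ($X{\left(k \right)} = \frac{-82 - 5}{60 + k} = - \frac{87}{60 + k}$)
$\frac{F{\left(91,15 \right)} + X{\left(-82 \right)}}{37981 - 9475} = \frac{15 - \frac{87}{60 - 82}}{37981 - 9475} = \frac{15 - \frac{87}{-22}}{28506} = \left(15 - - \frac{87}{22}\right) \frac{1}{28506} = \left(15 + \frac{87}{22}\right) \frac{1}{28506} = \frac{417}{22} \cdot \frac{1}{28506} = \frac{139}{209044}$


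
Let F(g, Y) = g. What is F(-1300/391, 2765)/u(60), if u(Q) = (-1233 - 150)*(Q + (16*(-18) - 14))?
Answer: -650/65431113 ≈ -9.9341e-6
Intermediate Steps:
u(Q) = 417666 - 1383*Q (u(Q) = -1383*(Q + (-288 - 14)) = -1383*(Q - 302) = -1383*(-302 + Q) = 417666 - 1383*Q)
F(-1300/391, 2765)/u(60) = (-1300/391)/(417666 - 1383*60) = (-1300*1/391)/(417666 - 82980) = -1300/391/334686 = -1300/391*1/334686 = -650/65431113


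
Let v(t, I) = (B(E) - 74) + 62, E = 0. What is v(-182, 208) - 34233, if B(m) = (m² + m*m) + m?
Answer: -34245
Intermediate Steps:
B(m) = m + 2*m² (B(m) = (m² + m²) + m = 2*m² + m = m + 2*m²)
v(t, I) = -12 (v(t, I) = (0*(1 + 2*0) - 74) + 62 = (0*(1 + 0) - 74) + 62 = (0*1 - 74) + 62 = (0 - 74) + 62 = -74 + 62 = -12)
v(-182, 208) - 34233 = -12 - 34233 = -34245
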